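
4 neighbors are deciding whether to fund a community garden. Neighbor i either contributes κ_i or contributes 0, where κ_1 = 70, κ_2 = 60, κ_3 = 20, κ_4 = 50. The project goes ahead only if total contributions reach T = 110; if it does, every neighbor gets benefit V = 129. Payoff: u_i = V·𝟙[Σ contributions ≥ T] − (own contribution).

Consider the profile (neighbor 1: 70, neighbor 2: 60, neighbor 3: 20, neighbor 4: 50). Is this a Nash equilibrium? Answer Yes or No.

No

Total = 200 ≥ 110: provided.
Neighbor 1 (pledges 70, payoff 59): dropping to 0 → total 130, payoff 129. Profitable deviation.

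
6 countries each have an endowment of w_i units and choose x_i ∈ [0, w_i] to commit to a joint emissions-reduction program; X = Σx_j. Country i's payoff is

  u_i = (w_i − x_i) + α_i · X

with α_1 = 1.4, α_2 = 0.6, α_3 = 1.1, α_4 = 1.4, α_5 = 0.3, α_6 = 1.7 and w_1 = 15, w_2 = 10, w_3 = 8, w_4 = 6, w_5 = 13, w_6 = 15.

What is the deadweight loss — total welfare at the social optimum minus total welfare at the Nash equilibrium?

∂u_i/∂x_i = α_i − 1, so country i contributes w_i if α_i > 1, else 0.
α_i > 1 for i ∈ {1, 3, 4, 6}; NE contributions (15, 0, 8, 6, 0, 15), X = 44.
W^NE = Σw_i − X^NE + (Σα_i)·X^NE = 67 + 5.5·44 = 309.
Planner: ∂(Σu_j)/∂x_i = Σα_j − 1 = 5.5 > 0, so everyone contributes w_i; X^SO = 67, W^SO = 67 + 5.5·67 = 435.5.
Deadweight loss = 126.5.

126.5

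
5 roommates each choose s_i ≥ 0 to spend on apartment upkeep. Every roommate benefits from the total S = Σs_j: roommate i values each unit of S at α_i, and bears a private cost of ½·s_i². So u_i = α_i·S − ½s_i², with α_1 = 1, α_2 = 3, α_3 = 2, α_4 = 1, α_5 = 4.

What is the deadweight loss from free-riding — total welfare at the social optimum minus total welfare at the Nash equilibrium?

197

Roommate i's FOC: ∂u_i/∂s_i = α_i − s_i = 0, so s_i* = α_i.
NE contributions = (1, 3, 2, 1, 4); S = 11.
W^NE = (Σα)·S − ½Σα_i² = 11² − ½·31 = 105.5.
Planner sets s_i = Σα_j = 11 for every i, so S^SO = 5·11 = 55.
W^SO = (Σα)·S^SO − ½·5·(Σα)² = (5/2)·11² = 302.5.
Deadweight loss = W^SO − W^NE = 197.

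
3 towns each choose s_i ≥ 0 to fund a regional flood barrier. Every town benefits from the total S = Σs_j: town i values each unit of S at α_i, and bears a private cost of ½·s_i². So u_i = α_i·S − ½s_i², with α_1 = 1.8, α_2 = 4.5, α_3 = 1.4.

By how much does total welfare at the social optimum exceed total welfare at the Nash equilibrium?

42.37

Town i's FOC: ∂u_i/∂s_i = α_i − s_i = 0, so s_i* = α_i.
NE contributions = (1.8, 4.5, 1.4); S = 7.7.
W^NE = (Σα)·S − ½Σα_i² = 7.7² − ½·25.45 = 46.565.
Planner sets s_i = Σα_j = 7.7 for every i, so S^SO = 3·7.7 = 23.1.
W^SO = (Σα)·S^SO − ½·3·(Σα)² = (3/2)·7.7² = 88.935.
Deadweight loss = W^SO − W^NE = 42.37.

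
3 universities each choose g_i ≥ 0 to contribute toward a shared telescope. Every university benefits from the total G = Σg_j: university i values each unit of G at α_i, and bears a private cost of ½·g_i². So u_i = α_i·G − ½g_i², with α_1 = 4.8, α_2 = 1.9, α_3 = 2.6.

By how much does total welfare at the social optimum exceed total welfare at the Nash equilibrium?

University i's FOC: ∂u_i/∂g_i = α_i − g_i = 0, so g_i* = α_i.
NE contributions = (4.8, 1.9, 2.6); G = 9.3.
W^NE = (Σα)·G − ½Σα_i² = 9.3² − ½·33.41 = 69.785.
Planner sets g_i = Σα_j = 9.3 for every i, so G^SO = 3·9.3 = 27.9.
W^SO = (Σα)·G^SO − ½·3·(Σα)² = (3/2)·9.3² = 129.735.
Deadweight loss = W^SO − W^NE = 59.95.

59.95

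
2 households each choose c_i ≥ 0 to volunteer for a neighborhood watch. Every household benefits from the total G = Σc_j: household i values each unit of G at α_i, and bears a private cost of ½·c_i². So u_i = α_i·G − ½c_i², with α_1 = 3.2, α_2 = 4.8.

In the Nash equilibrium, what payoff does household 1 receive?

Household i's FOC: ∂u_i/∂c_i = α_i − c_i = 0, so c_i* = α_i.
NE contributions = (3.2, 4.8); G = 8.
u_1 = α_1·G − ½·(c_1)² = 3.2·8 − ½·3.2² = 20.48.

20.48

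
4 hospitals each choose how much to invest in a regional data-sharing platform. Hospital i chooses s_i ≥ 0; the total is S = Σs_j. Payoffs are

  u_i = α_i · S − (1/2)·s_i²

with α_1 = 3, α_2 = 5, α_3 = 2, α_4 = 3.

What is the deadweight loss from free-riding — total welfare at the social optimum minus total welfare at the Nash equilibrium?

Hospital i's FOC: ∂u_i/∂s_i = α_i − s_i = 0, so s_i* = α_i.
NE contributions = (3, 5, 2, 3); S = 13.
W^NE = (Σα)·S − ½Σα_i² = 13² − ½·47 = 145.5.
Planner sets s_i = Σα_j = 13 for every i, so S^SO = 4·13 = 52.
W^SO = (Σα)·S^SO − ½·4·(Σα)² = (4/2)·13² = 338.
Deadweight loss = W^SO − W^NE = 192.5.

192.5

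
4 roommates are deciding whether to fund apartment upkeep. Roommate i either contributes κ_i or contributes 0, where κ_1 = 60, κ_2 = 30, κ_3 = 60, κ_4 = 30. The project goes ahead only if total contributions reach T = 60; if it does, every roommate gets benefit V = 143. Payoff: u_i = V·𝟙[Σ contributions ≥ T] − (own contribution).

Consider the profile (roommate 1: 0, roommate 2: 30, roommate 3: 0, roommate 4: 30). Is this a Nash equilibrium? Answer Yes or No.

Total = 60 ≥ 60: provided.
Roommate 1 (pledges 0, payoff 143): pledging 60 → total 120, payoff 83. No gain.
Roommate 2 (pledges 30, payoff 113): dropping to 0 → total 30, payoff 0. No gain.
Roommate 3 (pledges 0, payoff 143): pledging 60 → total 120, payoff 83. No gain.
Roommate 4 (pledges 30, payoff 113): dropping to 0 → total 30, payoff 0. No gain.

Yes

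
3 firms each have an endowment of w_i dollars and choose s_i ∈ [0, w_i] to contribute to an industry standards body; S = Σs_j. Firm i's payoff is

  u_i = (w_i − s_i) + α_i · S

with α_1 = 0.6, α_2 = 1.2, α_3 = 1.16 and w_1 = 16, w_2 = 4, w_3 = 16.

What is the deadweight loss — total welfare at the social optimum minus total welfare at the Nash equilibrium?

∂u_i/∂s_i = α_i − 1, so firm i contributes w_i if α_i > 1, else 0.
α_i > 1 for i ∈ {2, 3}; NE contributions (0, 4, 16), S = 20.
W^NE = Σw_i − S^NE + (Σα_i)·S^NE = 36 + 1.96·20 = 75.2.
Planner: ∂(Σu_j)/∂s_i = Σα_j − 1 = 1.96 > 0, so everyone contributes w_i; S^SO = 36, W^SO = 36 + 1.96·36 = 106.56.
Deadweight loss = 31.36.

31.36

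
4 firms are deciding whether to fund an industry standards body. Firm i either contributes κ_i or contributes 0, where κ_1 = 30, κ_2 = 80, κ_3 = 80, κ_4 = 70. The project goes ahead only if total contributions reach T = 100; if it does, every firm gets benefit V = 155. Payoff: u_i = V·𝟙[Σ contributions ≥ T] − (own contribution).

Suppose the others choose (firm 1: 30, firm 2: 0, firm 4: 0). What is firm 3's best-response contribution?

Others' total = 30. Contributing 80 brings total to 110 ≥ 100: gain V − κ_3 = 75.
Best response: 80.

80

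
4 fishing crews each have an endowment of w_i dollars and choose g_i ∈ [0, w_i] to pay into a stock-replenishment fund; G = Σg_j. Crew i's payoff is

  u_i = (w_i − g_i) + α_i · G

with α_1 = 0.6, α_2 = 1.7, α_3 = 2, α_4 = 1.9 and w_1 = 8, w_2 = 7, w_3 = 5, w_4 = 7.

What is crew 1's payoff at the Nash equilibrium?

∂u_i/∂g_i = α_i − 1, so crew i contributes w_i if α_i > 1, else 0.
α_i > 1 for i ∈ {2, 3, 4}; NE contributions (0, 7, 5, 7), G = 19.
u_1 = (8 − 0) + 0.6·19 = 19.4.

19.4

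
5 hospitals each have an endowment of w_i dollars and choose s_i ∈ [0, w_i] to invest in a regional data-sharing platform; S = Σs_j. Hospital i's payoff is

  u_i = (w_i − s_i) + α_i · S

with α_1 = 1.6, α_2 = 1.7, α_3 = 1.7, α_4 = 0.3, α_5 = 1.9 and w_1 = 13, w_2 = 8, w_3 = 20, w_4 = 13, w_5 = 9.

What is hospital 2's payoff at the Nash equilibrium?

85

∂u_i/∂s_i = α_i − 1, so hospital i contributes w_i if α_i > 1, else 0.
α_i > 1 for i ∈ {1, 2, 3, 5}; NE contributions (13, 8, 20, 0, 9), S = 50.
u_2 = (8 − 8) + 1.7·50 = 85.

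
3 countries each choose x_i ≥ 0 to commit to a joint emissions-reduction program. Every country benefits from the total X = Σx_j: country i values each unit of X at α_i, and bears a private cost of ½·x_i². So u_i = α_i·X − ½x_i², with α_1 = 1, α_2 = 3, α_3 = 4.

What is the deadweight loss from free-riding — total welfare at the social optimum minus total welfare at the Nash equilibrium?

Country i's FOC: ∂u_i/∂x_i = α_i − x_i = 0, so x_i* = α_i.
NE contributions = (1, 3, 4); X = 8.
W^NE = (Σα)·X − ½Σα_i² = 8² − ½·26 = 51.
Planner sets x_i = Σα_j = 8 for every i, so X^SO = 3·8 = 24.
W^SO = (Σα)·X^SO − ½·3·(Σα)² = (3/2)·8² = 96.
Deadweight loss = W^SO − W^NE = 45.

45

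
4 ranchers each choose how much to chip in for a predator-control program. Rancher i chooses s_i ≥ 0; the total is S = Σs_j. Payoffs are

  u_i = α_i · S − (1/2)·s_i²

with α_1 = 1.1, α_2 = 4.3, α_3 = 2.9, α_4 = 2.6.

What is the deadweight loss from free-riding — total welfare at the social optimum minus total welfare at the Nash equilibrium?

136.245

Rancher i's FOC: ∂u_i/∂s_i = α_i − s_i = 0, so s_i* = α_i.
NE contributions = (1.1, 4.3, 2.9, 2.6); S = 10.9.
W^NE = (Σα)·S − ½Σα_i² = 10.9² − ½·34.87 = 101.375.
Planner sets s_i = Σα_j = 10.9 for every i, so S^SO = 4·10.9 = 43.6.
W^SO = (Σα)·S^SO − ½·4·(Σα)² = (4/2)·10.9² = 237.62.
Deadweight loss = W^SO − W^NE = 136.245.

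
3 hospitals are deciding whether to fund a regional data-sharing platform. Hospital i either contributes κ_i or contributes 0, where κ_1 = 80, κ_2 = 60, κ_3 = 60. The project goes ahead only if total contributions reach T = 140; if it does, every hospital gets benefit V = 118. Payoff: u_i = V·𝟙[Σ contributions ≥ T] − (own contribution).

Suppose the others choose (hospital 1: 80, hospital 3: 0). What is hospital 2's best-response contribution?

Others' total = 80. Contributing 60 brings total to 140 ≥ 140: gain V − κ_2 = 58.
Best response: 60.

60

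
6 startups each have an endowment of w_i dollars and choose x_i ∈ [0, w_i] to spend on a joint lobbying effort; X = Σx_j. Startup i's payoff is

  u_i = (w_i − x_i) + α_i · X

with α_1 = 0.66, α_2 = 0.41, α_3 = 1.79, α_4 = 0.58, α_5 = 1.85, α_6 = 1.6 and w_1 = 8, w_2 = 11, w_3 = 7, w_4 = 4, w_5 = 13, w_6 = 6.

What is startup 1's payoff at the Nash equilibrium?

25.16

∂u_i/∂x_i = α_i − 1, so startup i contributes w_i if α_i > 1, else 0.
α_i > 1 for i ∈ {3, 5, 6}; NE contributions (0, 0, 7, 0, 13, 6), X = 26.
u_1 = (8 − 0) + 0.66·26 = 25.16.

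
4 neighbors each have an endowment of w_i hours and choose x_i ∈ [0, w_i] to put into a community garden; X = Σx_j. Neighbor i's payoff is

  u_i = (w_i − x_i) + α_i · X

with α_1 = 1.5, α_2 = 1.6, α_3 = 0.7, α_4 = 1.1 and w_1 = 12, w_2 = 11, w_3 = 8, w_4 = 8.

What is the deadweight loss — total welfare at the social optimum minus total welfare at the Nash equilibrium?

31.2

∂u_i/∂x_i = α_i − 1, so neighbor i contributes w_i if α_i > 1, else 0.
α_i > 1 for i ∈ {1, 2, 4}; NE contributions (12, 11, 0, 8), X = 31.
W^NE = Σw_i − X^NE + (Σα_i)·X^NE = 39 + 3.9·31 = 159.9.
Planner: ∂(Σu_j)/∂x_i = Σα_j − 1 = 3.9 > 0, so everyone contributes w_i; X^SO = 39, W^SO = 39 + 3.9·39 = 191.1.
Deadweight loss = 31.2.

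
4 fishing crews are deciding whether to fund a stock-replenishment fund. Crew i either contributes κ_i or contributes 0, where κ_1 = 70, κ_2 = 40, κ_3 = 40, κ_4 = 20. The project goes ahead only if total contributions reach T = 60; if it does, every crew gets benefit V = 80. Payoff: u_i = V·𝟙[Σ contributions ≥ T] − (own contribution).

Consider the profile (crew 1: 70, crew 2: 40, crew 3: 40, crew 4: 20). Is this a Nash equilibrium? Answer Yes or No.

Total = 170 ≥ 60: provided.
Crew 1 (pledges 70, payoff 10): dropping to 0 → total 100, payoff 80. Profitable deviation.

No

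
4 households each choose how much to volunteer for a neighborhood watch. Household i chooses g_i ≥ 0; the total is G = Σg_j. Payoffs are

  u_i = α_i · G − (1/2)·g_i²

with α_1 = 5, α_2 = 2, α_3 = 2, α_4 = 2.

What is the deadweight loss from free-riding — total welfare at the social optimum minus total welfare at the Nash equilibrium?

Household i's FOC: ∂u_i/∂g_i = α_i − g_i = 0, so g_i* = α_i.
NE contributions = (5, 2, 2, 2); G = 11.
W^NE = (Σα)·G − ½Σα_i² = 11² − ½·37 = 102.5.
Planner sets g_i = Σα_j = 11 for every i, so G^SO = 4·11 = 44.
W^SO = (Σα)·G^SO − ½·4·(Σα)² = (4/2)·11² = 242.
Deadweight loss = W^SO − W^NE = 139.5.

139.5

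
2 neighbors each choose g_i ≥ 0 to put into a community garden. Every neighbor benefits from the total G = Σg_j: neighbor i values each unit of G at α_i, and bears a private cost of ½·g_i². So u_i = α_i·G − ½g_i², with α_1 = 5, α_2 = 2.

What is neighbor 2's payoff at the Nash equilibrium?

Neighbor i's FOC: ∂u_i/∂g_i = α_i − g_i = 0, so g_i* = α_i.
NE contributions = (5, 2); G = 7.
u_2 = α_2·G − ½·(g_2)² = 2·7 − ½·2² = 12.

12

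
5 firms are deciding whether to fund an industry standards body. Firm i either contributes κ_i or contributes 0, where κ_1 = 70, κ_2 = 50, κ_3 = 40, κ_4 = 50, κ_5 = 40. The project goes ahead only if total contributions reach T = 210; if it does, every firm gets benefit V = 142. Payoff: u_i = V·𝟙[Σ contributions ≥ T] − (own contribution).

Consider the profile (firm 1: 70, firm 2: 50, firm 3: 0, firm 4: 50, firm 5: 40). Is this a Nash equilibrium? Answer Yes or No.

Yes

Total = 210 ≥ 210: provided.
Firm 1 (pledges 70, payoff 72): dropping to 0 → total 140, payoff 0. No gain.
Firm 2 (pledges 50, payoff 92): dropping to 0 → total 160, payoff 0. No gain.
Firm 3 (pledges 0, payoff 142): pledging 40 → total 250, payoff 102. No gain.
Firm 4 (pledges 50, payoff 92): dropping to 0 → total 160, payoff 0. No gain.
Firm 5 (pledges 40, payoff 102): dropping to 0 → total 170, payoff 0. No gain.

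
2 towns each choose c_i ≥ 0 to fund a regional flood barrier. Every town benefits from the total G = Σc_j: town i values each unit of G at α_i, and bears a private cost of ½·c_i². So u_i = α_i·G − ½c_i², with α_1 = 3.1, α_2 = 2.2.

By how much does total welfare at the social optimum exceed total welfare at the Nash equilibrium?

Town i's FOC: ∂u_i/∂c_i = α_i − c_i = 0, so c_i* = α_i.
NE contributions = (3.1, 2.2); G = 5.3.
W^NE = (Σα)·G − ½Σα_i² = 5.3² − ½·14.45 = 20.865.
Planner sets c_i = Σα_j = 5.3 for every i, so G^SO = 2·5.3 = 10.6.
W^SO = (Σα)·G^SO − ½·2·(Σα)² = (2/2)·5.3² = 28.09.
Deadweight loss = W^SO − W^NE = 7.225.

7.225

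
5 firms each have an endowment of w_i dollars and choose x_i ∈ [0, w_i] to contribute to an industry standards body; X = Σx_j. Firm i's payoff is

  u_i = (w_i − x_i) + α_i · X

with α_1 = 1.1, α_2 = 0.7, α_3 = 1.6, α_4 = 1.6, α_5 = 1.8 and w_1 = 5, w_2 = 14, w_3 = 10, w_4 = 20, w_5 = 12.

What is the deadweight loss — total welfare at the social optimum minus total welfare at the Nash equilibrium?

∂u_i/∂x_i = α_i − 1, so firm i contributes w_i if α_i > 1, else 0.
α_i > 1 for i ∈ {1, 3, 4, 5}; NE contributions (5, 0, 10, 20, 12), X = 47.
W^NE = Σw_i − X^NE + (Σα_i)·X^NE = 61 + 5.8·47 = 333.6.
Planner: ∂(Σu_j)/∂x_i = Σα_j − 1 = 5.8 > 0, so everyone contributes w_i; X^SO = 61, W^SO = 61 + 5.8·61 = 414.8.
Deadweight loss = 81.2.

81.2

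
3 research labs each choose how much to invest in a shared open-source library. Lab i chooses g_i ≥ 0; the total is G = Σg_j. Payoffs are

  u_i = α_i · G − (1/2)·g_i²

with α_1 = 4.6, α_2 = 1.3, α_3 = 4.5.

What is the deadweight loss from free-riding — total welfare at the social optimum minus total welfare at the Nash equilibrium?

Lab i's FOC: ∂u_i/∂g_i = α_i − g_i = 0, so g_i* = α_i.
NE contributions = (4.6, 1.3, 4.5); G = 10.4.
W^NE = (Σα)·G − ½Σα_i² = 10.4² − ½·43.1 = 86.61.
Planner sets g_i = Σα_j = 10.4 for every i, so G^SO = 3·10.4 = 31.2.
W^SO = (Σα)·G^SO − ½·3·(Σα)² = (3/2)·10.4² = 162.24.
Deadweight loss = W^SO − W^NE = 75.63.

75.63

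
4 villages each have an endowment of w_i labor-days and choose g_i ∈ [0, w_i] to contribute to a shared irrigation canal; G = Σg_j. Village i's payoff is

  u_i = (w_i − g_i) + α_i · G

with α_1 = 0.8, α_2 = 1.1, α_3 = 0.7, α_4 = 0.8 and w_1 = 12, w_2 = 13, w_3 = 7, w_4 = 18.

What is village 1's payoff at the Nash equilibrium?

∂u_i/∂g_i = α_i − 1, so village i contributes w_i if α_i > 1, else 0.
α_i > 1 for i ∈ {2}; NE contributions (0, 13, 0, 0), G = 13.
u_1 = (12 − 0) + 0.8·13 = 22.4.

22.4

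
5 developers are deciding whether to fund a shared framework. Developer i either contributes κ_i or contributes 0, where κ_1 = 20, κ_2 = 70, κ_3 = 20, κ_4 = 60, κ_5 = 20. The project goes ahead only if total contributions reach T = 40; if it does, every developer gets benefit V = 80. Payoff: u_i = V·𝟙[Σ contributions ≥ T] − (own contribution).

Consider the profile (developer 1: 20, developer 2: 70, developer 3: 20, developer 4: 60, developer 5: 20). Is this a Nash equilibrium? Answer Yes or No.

Total = 190 ≥ 40: provided.
Developer 1 (pledges 20, payoff 60): dropping to 0 → total 170, payoff 80. Profitable deviation.

No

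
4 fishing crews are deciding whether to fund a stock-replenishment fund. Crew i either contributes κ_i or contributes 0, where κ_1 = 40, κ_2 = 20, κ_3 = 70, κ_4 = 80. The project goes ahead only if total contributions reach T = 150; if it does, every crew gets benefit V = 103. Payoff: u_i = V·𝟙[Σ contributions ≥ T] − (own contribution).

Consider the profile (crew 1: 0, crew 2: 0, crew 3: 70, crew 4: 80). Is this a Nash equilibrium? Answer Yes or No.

Total = 150 ≥ 150: provided.
Crew 1 (pledges 0, payoff 103): pledging 40 → total 190, payoff 63. No gain.
Crew 2 (pledges 0, payoff 103): pledging 20 → total 170, payoff 83. No gain.
Crew 3 (pledges 70, payoff 33): dropping to 0 → total 80, payoff 0. No gain.
Crew 4 (pledges 80, payoff 23): dropping to 0 → total 70, payoff 0. No gain.

Yes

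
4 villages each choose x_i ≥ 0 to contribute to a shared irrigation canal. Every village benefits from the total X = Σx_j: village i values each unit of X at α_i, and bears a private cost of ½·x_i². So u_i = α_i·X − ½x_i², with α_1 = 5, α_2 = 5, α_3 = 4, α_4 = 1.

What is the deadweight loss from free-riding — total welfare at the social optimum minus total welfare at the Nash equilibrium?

Village i's FOC: ∂u_i/∂x_i = α_i − x_i = 0, so x_i* = α_i.
NE contributions = (5, 5, 4, 1); X = 15.
W^NE = (Σα)·X − ½Σα_i² = 15² − ½·67 = 191.5.
Planner sets x_i = Σα_j = 15 for every i, so X^SO = 4·15 = 60.
W^SO = (Σα)·X^SO − ½·4·(Σα)² = (4/2)·15² = 450.
Deadweight loss = W^SO − W^NE = 258.5.

258.5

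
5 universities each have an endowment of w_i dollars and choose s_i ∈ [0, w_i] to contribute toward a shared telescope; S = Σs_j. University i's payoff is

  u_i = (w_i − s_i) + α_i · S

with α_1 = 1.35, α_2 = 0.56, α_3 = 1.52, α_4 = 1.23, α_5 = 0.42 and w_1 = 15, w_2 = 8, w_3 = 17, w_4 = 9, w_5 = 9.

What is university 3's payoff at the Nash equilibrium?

62.32

∂u_i/∂s_i = α_i − 1, so university i contributes w_i if α_i > 1, else 0.
α_i > 1 for i ∈ {1, 3, 4}; NE contributions (15, 0, 17, 9, 0), S = 41.
u_3 = (17 − 17) + 1.52·41 = 62.32.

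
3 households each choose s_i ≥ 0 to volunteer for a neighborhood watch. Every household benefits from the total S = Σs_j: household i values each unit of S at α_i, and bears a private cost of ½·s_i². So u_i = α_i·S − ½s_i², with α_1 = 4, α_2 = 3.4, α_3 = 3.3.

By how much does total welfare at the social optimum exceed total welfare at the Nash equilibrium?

Household i's FOC: ∂u_i/∂s_i = α_i − s_i = 0, so s_i* = α_i.
NE contributions = (4, 3.4, 3.3); S = 10.7.
W^NE = (Σα)·S − ½Σα_i² = 10.7² − ½·38.45 = 95.265.
Planner sets s_i = Σα_j = 10.7 for every i, so S^SO = 3·10.7 = 32.1.
W^SO = (Σα)·S^SO − ½·3·(Σα)² = (3/2)·10.7² = 171.735.
Deadweight loss = W^SO − W^NE = 76.47.

76.47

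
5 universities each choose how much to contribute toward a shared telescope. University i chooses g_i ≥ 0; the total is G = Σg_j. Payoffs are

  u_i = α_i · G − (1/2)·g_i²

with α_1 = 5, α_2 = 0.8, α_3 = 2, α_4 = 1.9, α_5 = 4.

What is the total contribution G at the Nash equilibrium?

13.7

University i's FOC: ∂u_i/∂g_i = α_i − g_i = 0, so g_i* = α_i.
NE contributions = (5, 0.8, 2, 1.9, 4); G = 13.7.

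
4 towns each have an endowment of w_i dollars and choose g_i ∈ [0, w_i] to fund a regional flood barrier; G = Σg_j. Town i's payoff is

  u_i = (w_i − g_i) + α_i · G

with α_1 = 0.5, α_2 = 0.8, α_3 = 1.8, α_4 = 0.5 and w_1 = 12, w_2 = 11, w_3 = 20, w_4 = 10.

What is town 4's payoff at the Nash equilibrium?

20

∂u_i/∂g_i = α_i − 1, so town i contributes w_i if α_i > 1, else 0.
α_i > 1 for i ∈ {3}; NE contributions (0, 0, 20, 0), G = 20.
u_4 = (10 − 0) + 0.5·20 = 20.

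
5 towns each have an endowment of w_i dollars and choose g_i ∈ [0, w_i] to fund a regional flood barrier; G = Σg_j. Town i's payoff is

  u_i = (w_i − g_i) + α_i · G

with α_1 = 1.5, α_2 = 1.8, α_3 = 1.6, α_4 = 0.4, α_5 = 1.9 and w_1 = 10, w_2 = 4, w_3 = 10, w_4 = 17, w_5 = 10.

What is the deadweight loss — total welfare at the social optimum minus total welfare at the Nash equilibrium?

105.4

∂u_i/∂g_i = α_i − 1, so town i contributes w_i if α_i > 1, else 0.
α_i > 1 for i ∈ {1, 2, 3, 5}; NE contributions (10, 4, 10, 0, 10), G = 34.
W^NE = Σw_i − G^NE + (Σα_i)·G^NE = 51 + 6.2·34 = 261.8.
Planner: ∂(Σu_j)/∂g_i = Σα_j − 1 = 6.2 > 0, so everyone contributes w_i; G^SO = 51, W^SO = 51 + 6.2·51 = 367.2.
Deadweight loss = 105.4.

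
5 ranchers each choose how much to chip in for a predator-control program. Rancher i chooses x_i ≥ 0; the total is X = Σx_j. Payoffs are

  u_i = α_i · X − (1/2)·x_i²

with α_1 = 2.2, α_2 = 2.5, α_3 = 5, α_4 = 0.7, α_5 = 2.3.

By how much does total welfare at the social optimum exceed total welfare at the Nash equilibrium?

Rancher i's FOC: ∂u_i/∂x_i = α_i − x_i = 0, so x_i* = α_i.
NE contributions = (2.2, 2.5, 5, 0.7, 2.3); X = 12.7.
W^NE = (Σα)·X − ½Σα_i² = 12.7² − ½·41.87 = 140.355.
Planner sets x_i = Σα_j = 12.7 for every i, so X^SO = 5·12.7 = 63.5.
W^SO = (Σα)·X^SO − ½·5·(Σα)² = (5/2)·12.7² = 403.225.
Deadweight loss = W^SO − W^NE = 262.87.

262.87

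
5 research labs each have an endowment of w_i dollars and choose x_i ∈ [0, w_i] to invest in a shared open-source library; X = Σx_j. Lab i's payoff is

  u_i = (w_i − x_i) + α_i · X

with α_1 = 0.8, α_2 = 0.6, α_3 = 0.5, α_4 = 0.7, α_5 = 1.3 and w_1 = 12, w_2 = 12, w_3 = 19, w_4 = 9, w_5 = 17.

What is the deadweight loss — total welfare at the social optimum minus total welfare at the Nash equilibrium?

∂u_i/∂x_i = α_i − 1, so lab i contributes w_i if α_i > 1, else 0.
α_i > 1 for i ∈ {5}; NE contributions (0, 0, 0, 0, 17), X = 17.
W^NE = Σw_i − X^NE + (Σα_i)·X^NE = 69 + 2.9·17 = 118.3.
Planner: ∂(Σu_j)/∂x_i = Σα_j − 1 = 2.9 > 0, so everyone contributes w_i; X^SO = 69, W^SO = 69 + 2.9·69 = 269.1.
Deadweight loss = 150.8.

150.8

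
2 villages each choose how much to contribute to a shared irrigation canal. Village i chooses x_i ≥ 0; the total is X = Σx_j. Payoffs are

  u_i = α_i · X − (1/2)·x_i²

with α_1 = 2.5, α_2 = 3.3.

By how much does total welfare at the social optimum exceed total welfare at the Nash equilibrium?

8.57

Village i's FOC: ∂u_i/∂x_i = α_i − x_i = 0, so x_i* = α_i.
NE contributions = (2.5, 3.3); X = 5.8.
W^NE = (Σα)·X − ½Σα_i² = 5.8² − ½·17.14 = 25.07.
Planner sets x_i = Σα_j = 5.8 for every i, so X^SO = 2·5.8 = 11.6.
W^SO = (Σα)·X^SO − ½·2·(Σα)² = (2/2)·5.8² = 33.64.
Deadweight loss = W^SO − W^NE = 8.57.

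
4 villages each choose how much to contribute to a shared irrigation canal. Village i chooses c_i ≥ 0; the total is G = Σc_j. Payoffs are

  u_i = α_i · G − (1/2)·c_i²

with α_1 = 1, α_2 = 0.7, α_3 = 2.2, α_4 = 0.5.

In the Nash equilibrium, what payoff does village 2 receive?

Village i's FOC: ∂u_i/∂c_i = α_i − c_i = 0, so c_i* = α_i.
NE contributions = (1, 0.7, 2.2, 0.5); G = 4.4.
u_2 = α_2·G − ½·(c_2)² = 0.7·4.4 − ½·0.7² = 2.835.

2.835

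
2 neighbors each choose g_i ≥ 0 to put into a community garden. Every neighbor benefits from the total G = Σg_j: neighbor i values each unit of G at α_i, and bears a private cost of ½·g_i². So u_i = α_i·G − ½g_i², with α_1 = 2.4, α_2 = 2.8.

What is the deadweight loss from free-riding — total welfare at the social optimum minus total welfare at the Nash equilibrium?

Neighbor i's FOC: ∂u_i/∂g_i = α_i − g_i = 0, so g_i* = α_i.
NE contributions = (2.4, 2.8); G = 5.2.
W^NE = (Σα)·G − ½Σα_i² = 5.2² − ½·13.6 = 20.24.
Planner sets g_i = Σα_j = 5.2 for every i, so G^SO = 2·5.2 = 10.4.
W^SO = (Σα)·G^SO − ½·2·(Σα)² = (2/2)·5.2² = 27.04.
Deadweight loss = W^SO − W^NE = 6.8.

6.8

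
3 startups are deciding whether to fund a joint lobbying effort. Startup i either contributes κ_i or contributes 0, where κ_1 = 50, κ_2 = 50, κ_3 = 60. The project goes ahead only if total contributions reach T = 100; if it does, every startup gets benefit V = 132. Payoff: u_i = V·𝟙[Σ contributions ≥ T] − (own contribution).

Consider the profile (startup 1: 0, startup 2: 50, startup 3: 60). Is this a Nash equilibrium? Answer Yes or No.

Total = 110 ≥ 100: provided.
Startup 1 (pledges 0, payoff 132): pledging 50 → total 160, payoff 82. No gain.
Startup 2 (pledges 50, payoff 82): dropping to 0 → total 60, payoff 0. No gain.
Startup 3 (pledges 60, payoff 72): dropping to 0 → total 50, payoff 0. No gain.

Yes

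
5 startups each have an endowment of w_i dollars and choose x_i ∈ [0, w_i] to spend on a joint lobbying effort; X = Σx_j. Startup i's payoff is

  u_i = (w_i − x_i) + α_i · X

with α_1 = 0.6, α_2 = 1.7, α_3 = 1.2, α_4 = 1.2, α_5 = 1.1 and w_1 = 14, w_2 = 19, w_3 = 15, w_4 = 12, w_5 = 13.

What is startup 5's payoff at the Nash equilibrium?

∂u_i/∂x_i = α_i − 1, so startup i contributes w_i if α_i > 1, else 0.
α_i > 1 for i ∈ {2, 3, 4, 5}; NE contributions (0, 19, 15, 12, 13), X = 59.
u_5 = (13 − 13) + 1.1·59 = 64.9.

64.9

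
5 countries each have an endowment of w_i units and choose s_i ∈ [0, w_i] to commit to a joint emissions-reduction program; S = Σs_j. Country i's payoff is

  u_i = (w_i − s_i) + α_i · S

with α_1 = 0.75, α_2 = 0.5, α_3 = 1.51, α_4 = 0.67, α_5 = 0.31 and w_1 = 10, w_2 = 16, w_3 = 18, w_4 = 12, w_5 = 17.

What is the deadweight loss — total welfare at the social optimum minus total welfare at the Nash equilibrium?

∂u_i/∂s_i = α_i − 1, so country i contributes w_i if α_i > 1, else 0.
α_i > 1 for i ∈ {3}; NE contributions (0, 0, 18, 0, 0), S = 18.
W^NE = Σw_i − S^NE + (Σα_i)·S^NE = 73 + 2.74·18 = 122.32.
Planner: ∂(Σu_j)/∂s_i = Σα_j − 1 = 2.74 > 0, so everyone contributes w_i; S^SO = 73, W^SO = 73 + 2.74·73 = 273.02.
Deadweight loss = 150.7.

150.7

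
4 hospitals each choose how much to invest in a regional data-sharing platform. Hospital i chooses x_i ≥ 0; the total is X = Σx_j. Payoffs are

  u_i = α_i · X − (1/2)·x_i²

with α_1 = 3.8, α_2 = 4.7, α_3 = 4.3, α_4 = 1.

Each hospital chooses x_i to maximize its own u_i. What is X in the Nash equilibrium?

Hospital i's FOC: ∂u_i/∂x_i = α_i − x_i = 0, so x_i* = α_i.
NE contributions = (3.8, 4.7, 4.3, 1); X = 13.8.

13.8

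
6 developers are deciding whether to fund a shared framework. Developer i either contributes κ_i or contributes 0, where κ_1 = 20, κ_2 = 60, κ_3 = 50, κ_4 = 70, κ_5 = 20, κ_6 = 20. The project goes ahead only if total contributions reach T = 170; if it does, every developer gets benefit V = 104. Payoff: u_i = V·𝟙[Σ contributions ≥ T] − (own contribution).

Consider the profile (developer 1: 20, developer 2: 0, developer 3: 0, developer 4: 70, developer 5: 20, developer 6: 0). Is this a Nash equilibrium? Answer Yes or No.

Total = 110 < 170: not provided.
Developer 1 (pledges 20, payoff -20): dropping to 0 → total 90, payoff 0. Profitable deviation.

No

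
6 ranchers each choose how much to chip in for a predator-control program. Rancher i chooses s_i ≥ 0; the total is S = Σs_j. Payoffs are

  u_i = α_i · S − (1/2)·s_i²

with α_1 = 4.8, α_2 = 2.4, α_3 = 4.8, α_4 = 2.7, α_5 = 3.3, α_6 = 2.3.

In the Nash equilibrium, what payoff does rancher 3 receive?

85.92

Rancher i's FOC: ∂u_i/∂s_i = α_i − s_i = 0, so s_i* = α_i.
NE contributions = (4.8, 2.4, 4.8, 2.7, 3.3, 2.3); S = 20.3.
u_3 = α_3·S − ½·(s_3)² = 4.8·20.3 − ½·4.8² = 85.92.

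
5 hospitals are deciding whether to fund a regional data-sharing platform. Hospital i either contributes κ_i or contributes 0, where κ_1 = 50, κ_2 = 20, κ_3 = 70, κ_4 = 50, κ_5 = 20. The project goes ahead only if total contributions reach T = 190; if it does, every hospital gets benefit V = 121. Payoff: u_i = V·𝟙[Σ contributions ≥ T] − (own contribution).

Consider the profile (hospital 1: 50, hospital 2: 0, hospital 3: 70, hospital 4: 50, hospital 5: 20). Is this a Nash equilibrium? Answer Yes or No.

Total = 190 ≥ 190: provided.
Hospital 1 (pledges 50, payoff 71): dropping to 0 → total 140, payoff 0. No gain.
Hospital 2 (pledges 0, payoff 121): pledging 20 → total 210, payoff 101. No gain.
Hospital 3 (pledges 70, payoff 51): dropping to 0 → total 120, payoff 0. No gain.
Hospital 4 (pledges 50, payoff 71): dropping to 0 → total 140, payoff 0. No gain.
Hospital 5 (pledges 20, payoff 101): dropping to 0 → total 170, payoff 0. No gain.

Yes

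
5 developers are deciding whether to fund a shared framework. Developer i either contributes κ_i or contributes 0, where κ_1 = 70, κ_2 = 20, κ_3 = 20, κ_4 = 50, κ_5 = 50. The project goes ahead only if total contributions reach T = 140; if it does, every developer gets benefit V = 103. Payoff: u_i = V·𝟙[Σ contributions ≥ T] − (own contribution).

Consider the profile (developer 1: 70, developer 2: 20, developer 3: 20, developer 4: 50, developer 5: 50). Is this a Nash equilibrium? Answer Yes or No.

Total = 210 ≥ 140: provided.
Developer 1 (pledges 70, payoff 33): dropping to 0 → total 140, payoff 103. Profitable deviation.

No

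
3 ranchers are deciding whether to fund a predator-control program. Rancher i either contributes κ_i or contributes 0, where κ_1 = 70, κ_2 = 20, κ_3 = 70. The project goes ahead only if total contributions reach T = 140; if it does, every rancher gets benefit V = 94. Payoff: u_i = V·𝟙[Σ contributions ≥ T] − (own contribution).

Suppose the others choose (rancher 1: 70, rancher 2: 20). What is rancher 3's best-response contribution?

Others' total = 90. Contributing 70 brings total to 160 ≥ 140: gain V − κ_3 = 24.
Best response: 70.

70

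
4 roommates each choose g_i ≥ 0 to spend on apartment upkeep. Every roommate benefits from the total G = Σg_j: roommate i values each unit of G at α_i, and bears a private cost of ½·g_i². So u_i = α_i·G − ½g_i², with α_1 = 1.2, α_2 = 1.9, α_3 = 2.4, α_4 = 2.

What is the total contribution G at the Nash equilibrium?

Roommate i's FOC: ∂u_i/∂g_i = α_i − g_i = 0, so g_i* = α_i.
NE contributions = (1.2, 1.9, 2.4, 2); G = 7.5.

7.5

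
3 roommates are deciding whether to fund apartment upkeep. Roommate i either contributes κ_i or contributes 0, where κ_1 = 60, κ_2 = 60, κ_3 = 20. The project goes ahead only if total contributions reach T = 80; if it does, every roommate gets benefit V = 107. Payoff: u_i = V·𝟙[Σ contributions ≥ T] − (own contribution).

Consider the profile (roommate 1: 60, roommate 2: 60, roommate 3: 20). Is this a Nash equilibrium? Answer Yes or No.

No

Total = 140 ≥ 80: provided.
Roommate 1 (pledges 60, payoff 47): dropping to 0 → total 80, payoff 107. Profitable deviation.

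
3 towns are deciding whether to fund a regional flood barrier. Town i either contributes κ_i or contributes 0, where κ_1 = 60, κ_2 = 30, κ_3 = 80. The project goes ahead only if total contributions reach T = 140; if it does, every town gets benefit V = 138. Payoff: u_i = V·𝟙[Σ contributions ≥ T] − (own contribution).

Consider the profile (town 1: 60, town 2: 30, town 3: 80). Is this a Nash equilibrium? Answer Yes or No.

Total = 170 ≥ 140: provided.
Town 1 (pledges 60, payoff 78): dropping to 0 → total 110, payoff 0. No gain.
Town 2 (pledges 30, payoff 108): dropping to 0 → total 140, payoff 138. Profitable deviation.

No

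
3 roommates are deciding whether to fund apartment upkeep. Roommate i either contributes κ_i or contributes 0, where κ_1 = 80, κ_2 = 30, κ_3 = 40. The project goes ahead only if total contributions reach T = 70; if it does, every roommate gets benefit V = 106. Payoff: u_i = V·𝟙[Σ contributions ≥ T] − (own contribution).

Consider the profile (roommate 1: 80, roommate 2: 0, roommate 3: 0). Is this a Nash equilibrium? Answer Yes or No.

Total = 80 ≥ 70: provided.
Roommate 1 (pledges 80, payoff 26): dropping to 0 → total 0, payoff 0. No gain.
Roommate 2 (pledges 0, payoff 106): pledging 30 → total 110, payoff 76. No gain.
Roommate 3 (pledges 0, payoff 106): pledging 40 → total 120, payoff 66. No gain.

Yes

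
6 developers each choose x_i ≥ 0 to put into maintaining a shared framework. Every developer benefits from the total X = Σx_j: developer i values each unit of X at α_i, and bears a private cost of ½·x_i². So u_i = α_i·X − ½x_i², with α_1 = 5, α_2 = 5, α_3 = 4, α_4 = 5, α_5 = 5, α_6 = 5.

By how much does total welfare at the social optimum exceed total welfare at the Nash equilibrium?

1752.5

Developer i's FOC: ∂u_i/∂x_i = α_i − x_i = 0, so x_i* = α_i.
NE contributions = (5, 5, 4, 5, 5, 5); X = 29.
W^NE = (Σα)·X − ½Σα_i² = 29² − ½·141 = 770.5.
Planner sets x_i = Σα_j = 29 for every i, so X^SO = 6·29 = 174.
W^SO = (Σα)·X^SO − ½·6·(Σα)² = (6/2)·29² = 2523.
Deadweight loss = W^SO − W^NE = 1752.5.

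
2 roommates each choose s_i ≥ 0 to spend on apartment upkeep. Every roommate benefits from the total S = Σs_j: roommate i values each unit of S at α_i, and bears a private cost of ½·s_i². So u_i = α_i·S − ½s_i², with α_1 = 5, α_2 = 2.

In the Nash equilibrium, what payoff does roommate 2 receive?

12

Roommate i's FOC: ∂u_i/∂s_i = α_i − s_i = 0, so s_i* = α_i.
NE contributions = (5, 2); S = 7.
u_2 = α_2·S − ½·(s_2)² = 2·7 − ½·2² = 12.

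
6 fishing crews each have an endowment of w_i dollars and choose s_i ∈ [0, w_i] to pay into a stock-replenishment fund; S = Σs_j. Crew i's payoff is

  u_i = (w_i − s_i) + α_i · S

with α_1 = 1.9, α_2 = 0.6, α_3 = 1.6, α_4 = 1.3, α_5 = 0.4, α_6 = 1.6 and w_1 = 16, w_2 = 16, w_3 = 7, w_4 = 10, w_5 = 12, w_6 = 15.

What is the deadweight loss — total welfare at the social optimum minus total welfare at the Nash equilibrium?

∂u_i/∂s_i = α_i − 1, so crew i contributes w_i if α_i > 1, else 0.
α_i > 1 for i ∈ {1, 3, 4, 6}; NE contributions (16, 0, 7, 10, 0, 15), S = 48.
W^NE = Σw_i − S^NE + (Σα_i)·S^NE = 76 + 6.4·48 = 383.2.
Planner: ∂(Σu_j)/∂s_i = Σα_j − 1 = 6.4 > 0, so everyone contributes w_i; S^SO = 76, W^SO = 76 + 6.4·76 = 562.4.
Deadweight loss = 179.2.

179.2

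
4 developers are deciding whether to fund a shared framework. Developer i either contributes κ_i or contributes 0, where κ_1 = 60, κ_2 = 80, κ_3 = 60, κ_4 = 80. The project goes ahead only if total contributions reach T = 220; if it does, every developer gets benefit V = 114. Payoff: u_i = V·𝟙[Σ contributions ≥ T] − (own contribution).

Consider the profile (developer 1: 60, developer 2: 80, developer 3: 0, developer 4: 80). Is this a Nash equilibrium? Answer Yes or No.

Yes

Total = 220 ≥ 220: provided.
Developer 1 (pledges 60, payoff 54): dropping to 0 → total 160, payoff 0. No gain.
Developer 2 (pledges 80, payoff 34): dropping to 0 → total 140, payoff 0. No gain.
Developer 3 (pledges 0, payoff 114): pledging 60 → total 280, payoff 54. No gain.
Developer 4 (pledges 80, payoff 34): dropping to 0 → total 140, payoff 0. No gain.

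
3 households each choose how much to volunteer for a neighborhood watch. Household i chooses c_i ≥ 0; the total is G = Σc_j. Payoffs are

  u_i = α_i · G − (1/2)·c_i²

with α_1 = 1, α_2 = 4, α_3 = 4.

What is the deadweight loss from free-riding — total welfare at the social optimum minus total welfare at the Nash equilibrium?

57

Household i's FOC: ∂u_i/∂c_i = α_i − c_i = 0, so c_i* = α_i.
NE contributions = (1, 4, 4); G = 9.
W^NE = (Σα)·G − ½Σα_i² = 9² − ½·33 = 64.5.
Planner sets c_i = Σα_j = 9 for every i, so G^SO = 3·9 = 27.
W^SO = (Σα)·G^SO − ½·3·(Σα)² = (3/2)·9² = 121.5.
Deadweight loss = W^SO − W^NE = 57.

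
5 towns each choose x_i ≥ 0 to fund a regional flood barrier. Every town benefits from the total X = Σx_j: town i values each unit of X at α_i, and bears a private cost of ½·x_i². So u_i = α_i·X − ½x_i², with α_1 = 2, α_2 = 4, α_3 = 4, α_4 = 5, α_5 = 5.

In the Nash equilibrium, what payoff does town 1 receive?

Town i's FOC: ∂u_i/∂x_i = α_i − x_i = 0, so x_i* = α_i.
NE contributions = (2, 4, 4, 5, 5); X = 20.
u_1 = α_1·X − ½·(x_1)² = 2·20 − ½·2² = 38.

38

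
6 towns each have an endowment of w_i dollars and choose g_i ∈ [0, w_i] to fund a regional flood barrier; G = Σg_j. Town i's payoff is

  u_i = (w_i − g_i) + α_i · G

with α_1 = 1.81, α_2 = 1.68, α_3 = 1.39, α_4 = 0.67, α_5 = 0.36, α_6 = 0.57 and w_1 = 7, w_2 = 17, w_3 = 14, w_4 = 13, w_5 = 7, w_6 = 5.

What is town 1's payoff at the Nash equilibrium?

68.78

∂u_i/∂g_i = α_i − 1, so town i contributes w_i if α_i > 1, else 0.
α_i > 1 for i ∈ {1, 2, 3}; NE contributions (7, 17, 14, 0, 0, 0), G = 38.
u_1 = (7 − 7) + 1.81·38 = 68.78.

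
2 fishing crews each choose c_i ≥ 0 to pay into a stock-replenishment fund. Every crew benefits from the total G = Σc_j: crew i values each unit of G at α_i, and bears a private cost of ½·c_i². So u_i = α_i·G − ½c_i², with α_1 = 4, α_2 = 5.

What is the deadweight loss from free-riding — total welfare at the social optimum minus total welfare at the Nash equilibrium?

20.5

Crew i's FOC: ∂u_i/∂c_i = α_i − c_i = 0, so c_i* = α_i.
NE contributions = (4, 5); G = 9.
W^NE = (Σα)·G − ½Σα_i² = 9² − ½·41 = 60.5.
Planner sets c_i = Σα_j = 9 for every i, so G^SO = 2·9 = 18.
W^SO = (Σα)·G^SO − ½·2·(Σα)² = (2/2)·9² = 81.
Deadweight loss = W^SO − W^NE = 20.5.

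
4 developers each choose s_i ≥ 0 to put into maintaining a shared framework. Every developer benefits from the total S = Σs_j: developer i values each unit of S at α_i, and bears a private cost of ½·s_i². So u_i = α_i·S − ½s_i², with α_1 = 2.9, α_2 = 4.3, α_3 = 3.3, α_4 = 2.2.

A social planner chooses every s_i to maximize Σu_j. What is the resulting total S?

50.8

Planner FOC: ∂(Σu_j)/∂s_i = (Σα_j) − s_i = 0, so s_i^SO = Σα_j = 12.7 for every i; S^SO = 50.8.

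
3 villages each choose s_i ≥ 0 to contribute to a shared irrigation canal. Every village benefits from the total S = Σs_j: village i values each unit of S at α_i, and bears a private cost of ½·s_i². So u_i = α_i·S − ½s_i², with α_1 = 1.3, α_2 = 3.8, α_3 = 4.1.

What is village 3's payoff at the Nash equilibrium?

29.315

Village i's FOC: ∂u_i/∂s_i = α_i − s_i = 0, so s_i* = α_i.
NE contributions = (1.3, 3.8, 4.1); S = 9.2.
u_3 = α_3·S − ½·(s_3)² = 4.1·9.2 − ½·4.1² = 29.315.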